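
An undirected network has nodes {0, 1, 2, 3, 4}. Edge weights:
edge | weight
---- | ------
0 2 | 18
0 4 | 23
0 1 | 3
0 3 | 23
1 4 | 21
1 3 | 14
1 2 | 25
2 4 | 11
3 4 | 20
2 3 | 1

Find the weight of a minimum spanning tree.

Grow the tree from 2 using Prim:
Step 1: cheapest edge leaving the tree is 2 3 (1); add 3.
Step 2: cheapest edge leaving the tree is 2 4 (11); add 4.
Step 3: cheapest edge leaving the tree is 1 3 (14); add 1.
Step 4: cheapest edge leaving the tree is 0 1 (3); add 0.
MST edges: 2 3, 2 4, 1 3, 0 1; total weight 1+11+14+3 = 29.

29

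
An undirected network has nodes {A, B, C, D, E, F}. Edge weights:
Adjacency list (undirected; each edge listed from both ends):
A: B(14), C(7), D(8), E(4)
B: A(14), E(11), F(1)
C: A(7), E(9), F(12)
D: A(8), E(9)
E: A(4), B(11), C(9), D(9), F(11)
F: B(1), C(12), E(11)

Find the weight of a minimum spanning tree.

31

Prim's algorithm from A:
Step 1: cheapest edge leaving the tree is A E (4); add E.
Step 2: cheapest edge leaving the tree is A C (7); add C.
Step 3: cheapest edge leaving the tree is A D (8); add D.
Step 4: cheapest edge leaving the tree is B E (11); add B.
Step 5: cheapest edge leaving the tree is B F (1); add F.
MST edges: A E, A C, A D, B E, B F; total weight 4+7+8+11+1 = 31.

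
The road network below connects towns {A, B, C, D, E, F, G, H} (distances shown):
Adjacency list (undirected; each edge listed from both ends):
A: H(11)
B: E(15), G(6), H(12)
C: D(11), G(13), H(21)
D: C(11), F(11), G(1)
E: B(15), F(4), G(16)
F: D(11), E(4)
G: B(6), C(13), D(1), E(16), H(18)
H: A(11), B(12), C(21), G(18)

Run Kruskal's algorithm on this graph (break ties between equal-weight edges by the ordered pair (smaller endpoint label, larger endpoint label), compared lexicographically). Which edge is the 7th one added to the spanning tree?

Sort edges by weight, then run Kruskal:
D-G (1): add — endpoints in different components.
E-F (4): add — endpoints in different components.
B-G (6): add — endpoints in different components.
A-H (11): add — endpoints in different components.
C-D (11): add — endpoints in different components.
D-F (11): add — endpoints in different components.
B-H (12): add — endpoints in different components.
The 7th edge added is B-H.

B-H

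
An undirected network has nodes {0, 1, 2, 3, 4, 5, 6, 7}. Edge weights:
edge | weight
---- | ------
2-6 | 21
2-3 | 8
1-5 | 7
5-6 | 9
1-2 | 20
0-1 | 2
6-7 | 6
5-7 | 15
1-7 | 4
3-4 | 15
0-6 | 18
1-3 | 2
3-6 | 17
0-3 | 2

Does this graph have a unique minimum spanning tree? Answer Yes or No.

No

Sort edges by weight, then run Kruskal:
0-1 (2): add — endpoints in different components.
0-3 (2): add — endpoints in different components.
1-3 (2): skip — 1 and 3 already connected.
1-7 (4): add — endpoints in different components.
6-7 (6): add — endpoints in different components.
1-5 (7): add — endpoints in different components.
2-3 (8): add — endpoints in different components.
5-6 (9): skip — 5 and 6 already connected.
3-4 (15): add — endpoints in different components.
Non-tree edge 1-3 has weight 2, equal to the heaviest edge on its tree cycle — swapping gives another MST of the same weight. Not unique.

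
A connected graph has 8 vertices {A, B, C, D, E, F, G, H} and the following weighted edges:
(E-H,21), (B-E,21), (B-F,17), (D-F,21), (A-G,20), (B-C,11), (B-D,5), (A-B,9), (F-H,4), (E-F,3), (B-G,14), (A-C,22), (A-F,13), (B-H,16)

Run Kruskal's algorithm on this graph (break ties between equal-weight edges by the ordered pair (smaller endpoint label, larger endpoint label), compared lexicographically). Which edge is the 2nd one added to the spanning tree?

Kruskal: consider edges lightest-first.
E-F (3): add — endpoints in different components.
F-H (4): add — endpoints in different components.
B-D (5): add — endpoints in different components.
A-B (9): add — endpoints in different components.
B-C (11): add — endpoints in different components.
A-F (13): add — endpoints in different components.
B-G (14): add — endpoints in different components.
The 2nd edge added is F-H.

F-H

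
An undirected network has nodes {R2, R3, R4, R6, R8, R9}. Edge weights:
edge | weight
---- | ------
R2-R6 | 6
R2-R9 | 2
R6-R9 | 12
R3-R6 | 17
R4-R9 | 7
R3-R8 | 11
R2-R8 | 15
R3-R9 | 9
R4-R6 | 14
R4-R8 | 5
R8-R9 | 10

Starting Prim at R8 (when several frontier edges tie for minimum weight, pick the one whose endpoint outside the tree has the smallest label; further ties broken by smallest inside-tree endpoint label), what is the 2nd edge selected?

Grow the tree from R8 using Prim:
Step 1: frontier [R4-R8 5, R8-R9 10, R3-R8 11, R2-R8 15] → take R4-R8 (5); add R4.
Step 2: frontier [R4-R9 7, R4-R6 14, R8-R9 10, R3-R8 11, R2-R8 15] → take R4-R9 (7); add R9.
Step 3: frontier [R4-R6 14, R3-R8 11, R2-R8 15, R2-R9 2, R3-R9 9, R6-R9 12] → take R2-R9 (2); add R2.
Step 4: frontier [R2-R6 6, R4-R6 14, R3-R8 11, R3-R9 9, R6-R9 12] → take R2-R6 (6); add R6.
Step 5: frontier [R3-R6 17, R3-R8 11, R3-R9 9] → take R3-R9 (9); add R3.
The 2nd edge added is R4-R9.

R4-R9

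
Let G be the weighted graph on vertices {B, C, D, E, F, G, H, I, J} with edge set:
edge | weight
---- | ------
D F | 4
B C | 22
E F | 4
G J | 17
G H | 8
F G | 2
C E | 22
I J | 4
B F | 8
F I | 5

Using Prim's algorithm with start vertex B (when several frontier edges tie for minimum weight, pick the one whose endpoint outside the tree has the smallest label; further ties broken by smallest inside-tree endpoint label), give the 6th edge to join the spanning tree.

Prim, starting at B.
Step 1: frontier [B F 8, B C 22] → take B F (8); add F.
Step 2: frontier [B C 22, F G 2, D F 4, E F 4, F I 5] → take F G (2); add G.
Step 3: frontier [B C 22, D F 4, E F 4, F I 5, G H 8, G J 17] → take D F (4); add D.
Step 4: frontier [B C 22, E F 4, F I 5, G H 8, G J 17] → take E F (4); add E.
Step 5: frontier [B C 22, C E 22, F I 5, G H 8, G J 17] → take F I (5); add I.
Step 6: frontier [B C 22, C E 22, G H 8, G J 17, I J 4] → take I J (4); add J.
Step 7: frontier [B C 22, C E 22, G H 8] → take G H (8); add H.
Step 8: frontier [B C 22, C E 22] → take B C (22); add C.
The 6th edge added is I J.

I-J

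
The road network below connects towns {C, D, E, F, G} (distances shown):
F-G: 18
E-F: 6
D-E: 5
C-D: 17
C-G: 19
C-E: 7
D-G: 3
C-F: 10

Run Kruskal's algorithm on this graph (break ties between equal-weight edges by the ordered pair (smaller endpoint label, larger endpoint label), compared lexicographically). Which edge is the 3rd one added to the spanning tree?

Sort edges by weight, then run Kruskal:
D-G (3): add — endpoints in different components.
D-E (5): add — endpoints in different components.
E-F (6): add — endpoints in different components.
C-E (7): add — endpoints in different components.
The 3rd edge added is E-F.

E-F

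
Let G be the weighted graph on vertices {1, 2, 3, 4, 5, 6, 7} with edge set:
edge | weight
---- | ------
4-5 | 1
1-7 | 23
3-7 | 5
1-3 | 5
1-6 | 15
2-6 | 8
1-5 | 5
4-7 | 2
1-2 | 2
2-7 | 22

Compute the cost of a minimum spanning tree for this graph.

Prim's algorithm from 1:
Step 1: frontier [1-2 2, 1-3 5, 1-5 5, 1-6 15, 1-7 23] → take 1-2 (2); add 2.
Step 2: frontier [1-3 5, 1-5 5, 1-6 15, 1-7 23, 2-6 8, 2-7 22] → take 1-3 (5); add 3.
Step 3: frontier [1-5 5, 1-6 15, 1-7 23, 2-6 8, 2-7 22, 3-7 5] → take 1-5 (5); add 5.
Step 4: frontier [1-6 15, 1-7 23, 2-6 8, 2-7 22, 3-7 5, 4-5 1] → take 4-5 (1); add 4.
Step 5: frontier [1-6 15, 1-7 23, 2-6 8, 2-7 22, 3-7 5, 4-7 2] → take 4-7 (2); add 7.
Step 6: frontier [1-6 15, 2-6 8] → take 2-6 (8); add 6.
MST edges: 1-2, 1-3, 1-5, 4-5, 4-7, 2-6; total weight 2+5+5+1+2+8 = 23.

23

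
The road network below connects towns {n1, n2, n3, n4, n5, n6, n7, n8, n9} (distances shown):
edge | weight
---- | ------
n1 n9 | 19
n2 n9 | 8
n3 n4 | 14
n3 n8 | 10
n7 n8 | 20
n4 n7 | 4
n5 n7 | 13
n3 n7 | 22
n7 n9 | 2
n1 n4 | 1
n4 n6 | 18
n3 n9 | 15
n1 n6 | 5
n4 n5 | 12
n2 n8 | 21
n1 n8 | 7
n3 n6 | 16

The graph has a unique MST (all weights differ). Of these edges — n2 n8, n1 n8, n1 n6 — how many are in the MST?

Kruskal's algorithm — process edges by increasing weight (ties by edge label):
n1 n4 (1): add — endpoints in different components.
n7 n9 (2): add — endpoints in different components.
n4 n7 (4): add — endpoints in different components.
n1 n6 (5): add — endpoints in different components.
n1 n8 (7): add — endpoints in different components.
n2 n9 (8): add — endpoints in different components.
n3 n8 (10): add — endpoints in different components.
n4 n5 (12): add — endpoints in different components.
MST edge set: {n1 n4, n7 n9, n4 n7, n1 n6, n1 n8, n2 n9, n3 n8, n4 n5}.
Of the listed edges, {n1 n8, n1 n6} are in the MST → 2.

2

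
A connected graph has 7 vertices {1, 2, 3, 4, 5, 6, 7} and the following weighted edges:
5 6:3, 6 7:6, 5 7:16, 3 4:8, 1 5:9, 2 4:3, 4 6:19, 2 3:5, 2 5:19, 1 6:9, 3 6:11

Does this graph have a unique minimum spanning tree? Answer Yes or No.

Kruskal's algorithm — process edges by increasing weight (ties by edge label):
2 4 (3): add. Components now {1} {2,4} {3} {5} {6} {7}
5 6 (3): add. Components now {1} {2,4} {3} {5,6} {7}
2 3 (5): add. Components now {1} {2,3,4} {5,6} {7}
6 7 (6): add. Components now {1} {2,3,4} {5,6,7}
3 4 (8): skip — 3 and 4 already connected.
1 5 (9): add. Components now {1,5,6,7} {2,3,4}
1 6 (9): skip — 1 and 6 already connected.
3 6 (11): add. Components now {1,2,3,4,5,6,7}
Non-tree edge 1 6 has weight 9, equal to the heaviest edge on its tree cycle — swapping gives another MST of the same weight. Not unique.

No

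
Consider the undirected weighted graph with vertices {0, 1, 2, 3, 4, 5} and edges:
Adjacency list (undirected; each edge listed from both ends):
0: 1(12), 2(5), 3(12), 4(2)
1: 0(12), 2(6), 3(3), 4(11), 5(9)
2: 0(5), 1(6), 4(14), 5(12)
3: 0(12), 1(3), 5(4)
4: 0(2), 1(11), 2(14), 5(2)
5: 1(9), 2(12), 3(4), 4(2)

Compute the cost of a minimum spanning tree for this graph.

Kruskal's algorithm — process edges by increasing weight (ties by edge label):
0–4 (2): add. Components now {0,4} {1} {2} {3} {5}
4–5 (2): add. Components now {0,4,5} {1} {2} {3}
1–3 (3): add. Components now {0,4,5} {1,3} {2}
3–5 (4): add. Components now {0,1,3,4,5} {2}
0–2 (5): add. Components now {0,1,2,3,4,5}
MST edges: 0–4, 4–5, 1–3, 3–5, 0–2; total weight 2+2+3+4+5 = 16.

16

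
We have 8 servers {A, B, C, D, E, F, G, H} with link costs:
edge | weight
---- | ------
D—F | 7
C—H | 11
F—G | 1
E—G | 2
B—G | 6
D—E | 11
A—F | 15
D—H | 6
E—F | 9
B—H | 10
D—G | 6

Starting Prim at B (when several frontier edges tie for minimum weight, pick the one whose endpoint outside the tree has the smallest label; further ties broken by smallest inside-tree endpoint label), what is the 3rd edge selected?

E-G

Grow the tree from B using Prim:
Step 1: frontier [B—G 6, B—H 10] → take B—G (6); add G.
Step 2: frontier [B—H 10, F—G 1, E—G 2, D—G 6] → take F—G (1); add F.
Step 3: frontier [B—H 10, D—F 7, E—F 9, A—F 15, E—G 2, D—G 6] → take E—G (2); add E.
Step 4: frontier [B—H 10, D—E 11, D—F 7, A—F 15, D—G 6] → take D—G (6); add D.
Step 5: frontier [B—H 10, D—H 6, A—F 15] → take D—H (6); add H.
Step 6: frontier [A—F 15, C—H 11] → take C—H (11); add C.
Step 7: frontier [A—F 15] → take A—F (15); add A.
The 3rd edge added is E—G.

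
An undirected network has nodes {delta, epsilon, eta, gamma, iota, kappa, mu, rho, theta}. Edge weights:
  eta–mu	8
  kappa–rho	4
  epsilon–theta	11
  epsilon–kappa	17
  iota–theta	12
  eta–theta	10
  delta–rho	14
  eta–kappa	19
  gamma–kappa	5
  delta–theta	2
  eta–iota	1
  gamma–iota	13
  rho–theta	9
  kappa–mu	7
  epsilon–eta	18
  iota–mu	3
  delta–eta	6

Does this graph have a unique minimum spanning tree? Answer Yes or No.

Sort edges by weight, then run Kruskal:
eta–iota (1): add — endpoints in different components.
delta–theta (2): add — endpoints in different components.
iota–mu (3): add — endpoints in different components.
kappa–rho (4): add — endpoints in different components.
gamma–kappa (5): add — endpoints in different components.
delta–eta (6): add — endpoints in different components.
kappa–mu (7): add — endpoints in different components.
eta–mu (8): skip — mu and eta already connected.
rho–theta (9): skip — rho and theta already connected.
eta–theta (10): skip — eta and theta already connected.
epsilon–theta (11): add — endpoints in different components.
Every non-tree edge has weight strictly greater than the heaviest edge on the tree path between its endpoints, so the MST is unique.

Yes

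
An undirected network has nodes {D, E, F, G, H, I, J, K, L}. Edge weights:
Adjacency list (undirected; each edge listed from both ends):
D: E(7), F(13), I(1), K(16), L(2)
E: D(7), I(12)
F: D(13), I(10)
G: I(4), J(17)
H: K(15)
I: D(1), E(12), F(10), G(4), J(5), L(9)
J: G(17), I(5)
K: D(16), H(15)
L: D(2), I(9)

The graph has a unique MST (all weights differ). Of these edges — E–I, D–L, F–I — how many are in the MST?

Sort edges by weight, then run Kruskal:
D–I (1): add — endpoints in different components.
D–L (2): add — endpoints in different components.
G–I (4): add — endpoints in different components.
I–J (5): add — endpoints in different components.
D–E (7): add — endpoints in different components.
I–L (9): skip — I and L already connected.
F–I (10): add — endpoints in different components.
E–I (12): skip — E and I already connected.
D–F (13): skip — D and F already connected.
H–K (15): add — endpoints in different components.
D–K (16): add — endpoints in different components.
MST edge set: {D–I, D–L, G–I, I–J, D–E, F–I, H–K, D–K}.
Of the listed edges, {D–L, F–I} are in the MST → 2.

2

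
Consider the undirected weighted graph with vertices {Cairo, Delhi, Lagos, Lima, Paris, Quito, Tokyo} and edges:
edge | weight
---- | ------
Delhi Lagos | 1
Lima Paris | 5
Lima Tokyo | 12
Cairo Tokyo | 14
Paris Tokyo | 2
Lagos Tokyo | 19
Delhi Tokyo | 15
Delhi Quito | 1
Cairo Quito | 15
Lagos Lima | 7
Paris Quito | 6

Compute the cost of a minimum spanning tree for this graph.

29

Kruskal: consider edges lightest-first.
Delhi Lagos (1): add. Components now {Cairo} {Delhi,Lagos} {Quito} {Tokyo} {Paris} {Lima}
Delhi Quito (1): add. Components now {Cairo} {Delhi,Lagos,Quito} {Tokyo} {Paris} {Lima}
Paris Tokyo (2): add. Components now {Cairo} {Delhi,Lagos,Quito} {Paris,Tokyo} {Lima}
Lima Paris (5): add. Components now {Cairo} {Delhi,Lagos,Quito} {Lima,Paris,Tokyo}
Paris Quito (6): add. Components now {Cairo} {Delhi,Lagos,Lima,Paris,Quito,Tokyo}
Lagos Lima (7): skip — Lima and Lagos already connected.
Lima Tokyo (12): skip — Tokyo and Lima already connected.
Cairo Tokyo (14): add. Components now {Cairo,Delhi,Lagos,Lima,Paris,Quito,Tokyo}
MST edges: Delhi Lagos, Delhi Quito, Paris Tokyo, Lima Paris, Paris Quito, Cairo Tokyo; total weight 1+1+2+5+6+14 = 29.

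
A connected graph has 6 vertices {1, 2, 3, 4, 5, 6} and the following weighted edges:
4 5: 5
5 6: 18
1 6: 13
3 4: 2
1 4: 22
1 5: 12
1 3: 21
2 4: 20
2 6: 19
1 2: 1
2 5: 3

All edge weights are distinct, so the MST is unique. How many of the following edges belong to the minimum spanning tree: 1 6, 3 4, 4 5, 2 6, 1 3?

3

Kruskal's algorithm — process edges by increasing weight (ties by edge label):
1 2 (1): add. Components now {1,2} {3} {4} {5} {6}
3 4 (2): add. Components now {1,2} {3,4} {5} {6}
2 5 (3): add. Components now {1,2,5} {3,4} {6}
4 5 (5): add. Components now {1,2,3,4,5} {6}
1 5 (12): skip — 1 and 5 already connected.
1 6 (13): add. Components now {1,2,3,4,5,6}
MST edge set: {1 2, 3 4, 2 5, 4 5, 1 6}.
Of the listed edges, {1 6, 3 4, 4 5} are in the MST → 3.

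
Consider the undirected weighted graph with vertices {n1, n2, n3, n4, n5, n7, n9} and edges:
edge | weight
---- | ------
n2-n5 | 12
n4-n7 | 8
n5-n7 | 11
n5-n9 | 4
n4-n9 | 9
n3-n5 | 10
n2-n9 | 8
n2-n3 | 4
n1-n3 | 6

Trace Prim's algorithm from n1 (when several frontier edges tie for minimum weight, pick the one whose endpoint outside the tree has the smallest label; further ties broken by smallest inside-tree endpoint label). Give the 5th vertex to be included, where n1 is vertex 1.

Grow the tree from n1 using Prim:
Step 1: frontier [n1-n3 6] → take n1-n3 (6); add n3.
Step 2: frontier [n2-n3 4, n3-n5 10] → take n2-n3 (4); add n2.
Step 3: frontier [n2-n9 8, n2-n5 12, n3-n5 10] → take n2-n9 (8); add n9.
Step 4: frontier [n2-n5 12, n3-n5 10, n5-n9 4, n4-n9 9] → take n5-n9 (4); add n5.
Step 5: frontier [n5-n7 11, n4-n9 9] → take n4-n9 (9); add n4.
Step 6: frontier [n4-n7 8, n5-n7 11] → take n4-n7 (8); add n7.
Vertex order: n1, n3, n2, n9, n5, n4, n7. The 5th vertex is n5.

n5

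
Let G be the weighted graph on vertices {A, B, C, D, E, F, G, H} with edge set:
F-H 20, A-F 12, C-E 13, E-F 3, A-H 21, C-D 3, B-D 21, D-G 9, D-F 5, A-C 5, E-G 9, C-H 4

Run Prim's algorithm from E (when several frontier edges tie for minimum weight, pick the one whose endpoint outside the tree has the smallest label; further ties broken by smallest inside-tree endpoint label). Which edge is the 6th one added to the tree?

D-G

Prim, starting at E.
Step 1: frontier [E-F 3, E-G 9, C-E 13] → take E-F (3); add F.
Step 2: frontier [E-G 9, C-E 13, D-F 5, A-F 12, F-H 20] → take D-F (5); add D.
Step 3: frontier [C-D 3, D-G 9, B-D 21, E-G 9, C-E 13, A-F 12, F-H 20] → take C-D (3); add C.
Step 4: frontier [C-H 4, A-C 5, D-G 9, B-D 21, E-G 9, A-F 12, F-H 20] → take C-H (4); add H.
Step 5: frontier [A-C 5, D-G 9, B-D 21, E-G 9, A-F 12, A-H 21] → take A-C (5); add A.
Step 6: frontier [D-G 9, B-D 21, E-G 9] → take D-G (9); add G.
Step 7: frontier [B-D 21] → take B-D (21); add B.
The 6th edge added is D-G.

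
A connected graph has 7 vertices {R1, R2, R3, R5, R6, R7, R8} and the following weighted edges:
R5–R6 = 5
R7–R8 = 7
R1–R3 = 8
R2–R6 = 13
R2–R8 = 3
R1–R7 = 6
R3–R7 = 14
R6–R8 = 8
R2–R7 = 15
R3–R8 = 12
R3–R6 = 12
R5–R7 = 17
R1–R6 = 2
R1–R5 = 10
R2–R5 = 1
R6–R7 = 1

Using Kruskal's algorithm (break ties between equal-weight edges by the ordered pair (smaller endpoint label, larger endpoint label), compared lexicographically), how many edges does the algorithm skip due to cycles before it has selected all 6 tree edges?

Kruskal's algorithm — process edges by increasing weight (ties by edge label):
R2–R5 (1): add. Components now {R2,R5} {R8} {R3} {R6} {R7} {R1}
R6–R7 (1): add. Components now {R2,R5} {R8} {R3} {R6,R7} {R1}
R1–R6 (2): add. Components now {R2,R5} {R8} {R3} {R1,R6,R7}
R2–R8 (3): add. Components now {R2,R5,R8} {R3} {R1,R6,R7}
R5–R6 (5): add. Components now {R1,R2,R5,R6,R7,R8} {R3}
R1–R7 (6): skip — R7 and R1 already connected.
R7–R8 (7): skip — R8 and R7 already connected.
R1–R3 (8): add. Components now {R1,R2,R3,R5,R6,R7,R8}
Edges rejected before the tree was complete: 2.

2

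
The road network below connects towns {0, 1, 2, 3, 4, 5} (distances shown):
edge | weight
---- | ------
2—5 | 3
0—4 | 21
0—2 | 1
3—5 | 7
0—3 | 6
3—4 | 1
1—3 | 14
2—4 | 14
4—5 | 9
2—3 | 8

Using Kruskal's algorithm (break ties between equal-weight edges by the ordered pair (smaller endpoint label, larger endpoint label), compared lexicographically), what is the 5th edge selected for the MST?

Kruskal: consider edges lightest-first.
0—2 (1): add. Components now {0,2} {1} {3} {4} {5}
3—4 (1): add. Components now {0,2} {1} {3,4} {5}
2—5 (3): add. Components now {0,2,5} {1} {3,4}
0—3 (6): add. Components now {0,2,3,4,5} {1}
3—5 (7): skip — 3 and 5 already connected.
2—3 (8): skip — 2 and 3 already connected.
4—5 (9): skip — 4 and 5 already connected.
1—3 (14): add. Components now {0,1,2,3,4,5}
The 5th edge added is 1—3.

1-3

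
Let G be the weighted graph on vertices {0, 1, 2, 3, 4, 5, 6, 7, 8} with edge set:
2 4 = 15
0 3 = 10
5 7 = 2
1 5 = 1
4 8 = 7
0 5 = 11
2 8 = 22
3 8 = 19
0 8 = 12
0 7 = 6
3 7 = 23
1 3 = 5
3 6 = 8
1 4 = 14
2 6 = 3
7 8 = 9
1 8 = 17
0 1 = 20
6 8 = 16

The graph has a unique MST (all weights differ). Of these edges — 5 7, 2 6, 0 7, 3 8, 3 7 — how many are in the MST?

Sort edges by weight, then run Kruskal:
1 5 (1): add — endpoints in different components.
5 7 (2): add — endpoints in different components.
2 6 (3): add — endpoints in different components.
1 3 (5): add — endpoints in different components.
0 7 (6): add — endpoints in different components.
4 8 (7): add — endpoints in different components.
3 6 (8): add — endpoints in different components.
7 8 (9): add — endpoints in different components.
MST edge set: {1 5, 5 7, 2 6, 1 3, 0 7, 4 8, 3 6, 7 8}.
Of the listed edges, {5 7, 2 6, 0 7} are in the MST → 3.

3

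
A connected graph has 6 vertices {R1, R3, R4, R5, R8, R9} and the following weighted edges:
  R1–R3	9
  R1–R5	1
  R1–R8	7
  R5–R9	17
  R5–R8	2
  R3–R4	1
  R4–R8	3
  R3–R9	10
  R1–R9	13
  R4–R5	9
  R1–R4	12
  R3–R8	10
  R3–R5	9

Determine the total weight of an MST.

Sort edges by weight, then run Kruskal:
R1–R5 (1): add — endpoints in different components.
R3–R4 (1): add — endpoints in different components.
R5–R8 (2): add — endpoints in different components.
R4–R8 (3): add — endpoints in different components.
R1–R8 (7): skip — R8 and R1 already connected.
R1–R3 (9): skip — R1 and R3 already connected.
R3–R5 (9): skip — R5 and R3 already connected.
R4–R5 (9): skip — R4 and R5 already connected.
R3–R8 (10): skip — R8 and R3 already connected.
R3–R9 (10): add — endpoints in different components.
MST edges: R1–R5, R3–R4, R5–R8, R4–R8, R3–R9; total weight 1+1+2+3+10 = 17.

17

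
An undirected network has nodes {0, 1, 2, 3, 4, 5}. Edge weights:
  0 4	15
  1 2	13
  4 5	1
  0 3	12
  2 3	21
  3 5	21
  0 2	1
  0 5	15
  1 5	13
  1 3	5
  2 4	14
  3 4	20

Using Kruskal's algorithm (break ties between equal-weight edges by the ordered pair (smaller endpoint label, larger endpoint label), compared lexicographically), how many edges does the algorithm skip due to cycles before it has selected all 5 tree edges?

Kruskal's algorithm — process edges by increasing weight (ties by edge label):
0 2 (1): add. Components now {0,2} {1} {3} {4} {5}
4 5 (1): add. Components now {0,2} {1} {3} {4,5}
1 3 (5): add. Components now {0,2} {1,3} {4,5}
0 3 (12): add. Components now {0,1,2,3} {4,5}
1 2 (13): skip — 1 and 2 already connected.
1 5 (13): add. Components now {0,1,2,3,4,5}
Edges rejected before the tree was complete: 1.

1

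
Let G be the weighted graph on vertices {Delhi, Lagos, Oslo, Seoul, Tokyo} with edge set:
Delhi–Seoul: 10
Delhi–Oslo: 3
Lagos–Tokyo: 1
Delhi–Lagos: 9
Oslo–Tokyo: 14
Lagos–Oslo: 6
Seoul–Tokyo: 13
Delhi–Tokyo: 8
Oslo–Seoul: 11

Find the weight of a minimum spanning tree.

20

Kruskal's algorithm — process edges by increasing weight (ties by edge label):
Lagos–Tokyo (1): add. Components now {Lagos,Tokyo} {Oslo} {Seoul} {Delhi}
Delhi–Oslo (3): add. Components now {Lagos,Tokyo} {Delhi,Oslo} {Seoul}
Lagos–Oslo (6): add. Components now {Delhi,Lagos,Oslo,Tokyo} {Seoul}
Delhi–Tokyo (8): skip — Delhi and Tokyo already connected.
Delhi–Lagos (9): skip — Lagos and Delhi already connected.
Delhi–Seoul (10): add. Components now {Delhi,Lagos,Oslo,Seoul,Tokyo}
MST edges: Lagos–Tokyo, Delhi–Oslo, Lagos–Oslo, Delhi–Seoul; total weight 1+3+6+10 = 20.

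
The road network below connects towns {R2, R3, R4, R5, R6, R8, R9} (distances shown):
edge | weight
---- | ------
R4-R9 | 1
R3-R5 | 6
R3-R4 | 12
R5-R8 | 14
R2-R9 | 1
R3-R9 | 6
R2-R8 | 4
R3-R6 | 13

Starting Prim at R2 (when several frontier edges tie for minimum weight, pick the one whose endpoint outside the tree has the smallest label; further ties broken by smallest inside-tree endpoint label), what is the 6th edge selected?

Grow the tree from R2 using Prim:
Step 1: cheapest edge leaving the tree is R2-R9 (1); add R9.
Step 2: cheapest edge leaving the tree is R4-R9 (1); add R4.
Step 3: cheapest edge leaving the tree is R2-R8 (4); add R8.
Step 4: cheapest edge leaving the tree is R3-R9 (6); add R3.
Step 5: cheapest edge leaving the tree is R3-R5 (6); add R5.
Step 6: cheapest edge leaving the tree is R3-R6 (13); add R6.
The 6th edge added is R3-R6.

R3-R6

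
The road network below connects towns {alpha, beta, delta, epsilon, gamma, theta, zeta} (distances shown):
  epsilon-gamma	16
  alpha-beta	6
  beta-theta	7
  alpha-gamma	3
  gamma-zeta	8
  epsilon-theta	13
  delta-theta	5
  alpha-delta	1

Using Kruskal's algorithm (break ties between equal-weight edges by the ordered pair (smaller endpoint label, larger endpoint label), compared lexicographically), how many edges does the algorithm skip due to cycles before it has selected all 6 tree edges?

1

Kruskal's algorithm — process edges by increasing weight (ties by edge label):
alpha-delta (1): add. Components now {zeta} {alpha,delta} {epsilon} {gamma} {theta} {beta}
alpha-gamma (3): add. Components now {zeta} {alpha,delta,gamma} {epsilon} {theta} {beta}
delta-theta (5): add. Components now {zeta} {alpha,delta,gamma,theta} {epsilon} {beta}
alpha-beta (6): add. Components now {zeta} {alpha,beta,delta,gamma,theta} {epsilon}
beta-theta (7): skip — theta and beta already connected.
gamma-zeta (8): add. Components now {alpha,beta,delta,gamma,theta,zeta} {epsilon}
epsilon-theta (13): add. Components now {alpha,beta,delta,epsilon,gamma,theta,zeta}
Edges rejected before the tree was complete: 1.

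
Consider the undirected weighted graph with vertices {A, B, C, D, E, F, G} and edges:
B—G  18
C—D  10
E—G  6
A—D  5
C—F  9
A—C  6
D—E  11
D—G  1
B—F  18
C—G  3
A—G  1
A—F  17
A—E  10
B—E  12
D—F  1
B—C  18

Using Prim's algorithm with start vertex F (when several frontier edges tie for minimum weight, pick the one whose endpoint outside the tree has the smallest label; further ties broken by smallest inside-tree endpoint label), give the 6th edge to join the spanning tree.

Prim, starting at F.
Step 1: cheapest edge leaving the tree is D—F (1); add D.
Step 2: cheapest edge leaving the tree is D—G (1); add G.
Step 3: cheapest edge leaving the tree is A—G (1); add A.
Step 4: cheapest edge leaving the tree is C—G (3); add C.
Step 5: cheapest edge leaving the tree is E—G (6); add E.
Step 6: cheapest edge leaving the tree is B—E (12); add B.
The 6th edge added is B—E.

B-E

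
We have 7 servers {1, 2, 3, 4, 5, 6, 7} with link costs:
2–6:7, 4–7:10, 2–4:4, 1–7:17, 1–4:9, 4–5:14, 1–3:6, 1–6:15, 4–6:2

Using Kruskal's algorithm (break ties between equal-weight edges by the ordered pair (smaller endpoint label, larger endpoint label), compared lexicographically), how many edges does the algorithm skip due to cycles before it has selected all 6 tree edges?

Kruskal: consider edges lightest-first.
4–6 (2): add. Components now {1} {2} {3} {4,6} {5} {7}
2–4 (4): add. Components now {1} {2,4,6} {3} {5} {7}
1–3 (6): add. Components now {1,3} {2,4,6} {5} {7}
2–6 (7): skip — 2 and 6 already connected.
1–4 (9): add. Components now {1,2,3,4,6} {5} {7}
4–7 (10): add. Components now {1,2,3,4,6,7} {5}
4–5 (14): add. Components now {1,2,3,4,5,6,7}
Edges rejected before the tree was complete: 1.

1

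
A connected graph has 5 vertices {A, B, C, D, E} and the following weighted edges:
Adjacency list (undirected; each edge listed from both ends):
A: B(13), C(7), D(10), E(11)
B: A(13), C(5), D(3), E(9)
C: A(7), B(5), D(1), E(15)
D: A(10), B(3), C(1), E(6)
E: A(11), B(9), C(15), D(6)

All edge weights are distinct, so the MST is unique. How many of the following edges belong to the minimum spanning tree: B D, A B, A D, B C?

Kruskal's algorithm — process edges by increasing weight (ties by edge label):
C D (1): add. Components now {A} {B} {C,D} {E}
B D (3): add. Components now {A} {B,C,D} {E}
B C (5): skip — B and C already connected.
D E (6): add. Components now {A} {B,C,D,E}
A C (7): add. Components now {A,B,C,D,E}
MST edge set: {C D, B D, D E, A C}.
Of the listed edges, {B D} are in the MST → 1.

1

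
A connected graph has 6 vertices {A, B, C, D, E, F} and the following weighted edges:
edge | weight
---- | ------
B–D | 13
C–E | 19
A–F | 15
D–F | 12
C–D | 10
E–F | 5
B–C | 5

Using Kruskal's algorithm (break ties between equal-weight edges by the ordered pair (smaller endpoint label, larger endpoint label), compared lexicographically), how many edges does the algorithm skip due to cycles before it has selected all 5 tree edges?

1

Kruskal: consider edges lightest-first.
B–C (5): add — endpoints in different components.
E–F (5): add — endpoints in different components.
C–D (10): add — endpoints in different components.
D–F (12): add — endpoints in different components.
B–D (13): skip — B and D already connected.
A–F (15): add — endpoints in different components.
Edges rejected before the tree was complete: 1.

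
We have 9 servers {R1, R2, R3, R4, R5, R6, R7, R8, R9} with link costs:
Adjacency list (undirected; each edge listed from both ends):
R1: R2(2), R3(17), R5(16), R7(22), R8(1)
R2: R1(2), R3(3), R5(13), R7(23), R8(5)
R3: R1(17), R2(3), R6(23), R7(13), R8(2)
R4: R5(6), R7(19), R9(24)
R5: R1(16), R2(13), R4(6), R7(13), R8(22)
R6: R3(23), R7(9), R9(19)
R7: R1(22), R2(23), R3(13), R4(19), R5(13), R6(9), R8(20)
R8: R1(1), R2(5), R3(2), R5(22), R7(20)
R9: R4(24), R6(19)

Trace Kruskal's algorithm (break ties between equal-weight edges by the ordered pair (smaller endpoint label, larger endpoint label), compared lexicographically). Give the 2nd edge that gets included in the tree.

R1-R2

Kruskal: consider edges lightest-first.
R1-R8 (1): add — endpoints in different components.
R1-R2 (2): add — endpoints in different components.
R3-R8 (2): add — endpoints in different components.
R2-R3 (3): skip — R3 and R2 already connected.
R2-R8 (5): skip — R8 and R2 already connected.
R4-R5 (6): add — endpoints in different components.
R6-R7 (9): add — endpoints in different components.
R2-R5 (13): add — endpoints in different components.
R3-R7 (13): add — endpoints in different components.
R5-R7 (13): skip — R7 and R5 already connected.
R1-R5 (16): skip — R1 and R5 already connected.
R1-R3 (17): skip — R3 and R1 already connected.
R4-R7 (19): skip — R4 and R7 already connected.
R6-R9 (19): add — endpoints in different components.
The 2nd edge added is R1-R2.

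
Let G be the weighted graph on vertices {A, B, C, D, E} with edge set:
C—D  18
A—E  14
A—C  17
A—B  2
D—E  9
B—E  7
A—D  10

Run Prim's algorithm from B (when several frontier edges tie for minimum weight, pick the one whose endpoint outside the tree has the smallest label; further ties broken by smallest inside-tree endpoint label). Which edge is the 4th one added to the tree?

A-C

Grow the tree from B using Prim:
Step 1: frontier [A—B 2, B—E 7] → take A—B (2); add A.
Step 2: frontier [A—D 10, A—E 14, A—C 17, B—E 7] → take B—E (7); add E.
Step 3: frontier [A—D 10, A—C 17, D—E 9] → take D—E (9); add D.
Step 4: frontier [A—C 17, C—D 18] → take A—C (17); add C.
The 4th edge added is A—C.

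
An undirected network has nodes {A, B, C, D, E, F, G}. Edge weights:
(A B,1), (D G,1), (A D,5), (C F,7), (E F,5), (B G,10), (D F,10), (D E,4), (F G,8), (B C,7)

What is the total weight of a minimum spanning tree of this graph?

23

Kruskal: consider edges lightest-first.
A B (1): add. Components now {A,B} {C} {D} {E} {F} {G}
D G (1): add. Components now {A,B} {C} {D,G} {E} {F}
D E (4): add. Components now {A,B} {C} {D,E,G} {F}
A D (5): add. Components now {A,B,D,E,G} {C} {F}
E F (5): add. Components now {A,B,D,E,F,G} {C}
B C (7): add. Components now {A,B,C,D,E,F,G}
MST edges: A B, D G, D E, A D, E F, B C; total weight 1+1+4+5+5+7 = 23.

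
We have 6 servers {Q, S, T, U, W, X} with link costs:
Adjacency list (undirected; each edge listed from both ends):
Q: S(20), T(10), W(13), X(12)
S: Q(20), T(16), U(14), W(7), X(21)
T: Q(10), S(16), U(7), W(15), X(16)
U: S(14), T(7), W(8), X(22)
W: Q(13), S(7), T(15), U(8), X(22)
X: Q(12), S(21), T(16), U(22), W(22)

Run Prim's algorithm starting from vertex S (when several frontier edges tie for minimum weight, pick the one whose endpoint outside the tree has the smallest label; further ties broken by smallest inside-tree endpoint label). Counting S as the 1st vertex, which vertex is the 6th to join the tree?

Prim's algorithm from S:
Step 1: frontier [S–W 7, S–U 14, S–T 16, Q–S 20, S–X 21] → take S–W (7); add W.
Step 2: frontier [S–U 14, S–T 16, Q–S 20, S–X 21, U–W 8, Q–W 13, T–W 15, W–X 22] → take U–W (8); add U.
Step 3: frontier [S–T 16, Q–S 20, S–X 21, T–U 7, U–X 22, Q–W 13, T–W 15, W–X 22] → take T–U (7); add T.
Step 4: frontier [Q–S 20, S–X 21, Q–T 10, T–X 16, U–X 22, Q–W 13, W–X 22] → take Q–T (10); add Q.
Step 5: frontier [Q–X 12, S–X 21, T–X 16, U–X 22, W–X 22] → take Q–X (12); add X.
Vertex order: S, W, U, T, Q, X. The 6th vertex is X.

X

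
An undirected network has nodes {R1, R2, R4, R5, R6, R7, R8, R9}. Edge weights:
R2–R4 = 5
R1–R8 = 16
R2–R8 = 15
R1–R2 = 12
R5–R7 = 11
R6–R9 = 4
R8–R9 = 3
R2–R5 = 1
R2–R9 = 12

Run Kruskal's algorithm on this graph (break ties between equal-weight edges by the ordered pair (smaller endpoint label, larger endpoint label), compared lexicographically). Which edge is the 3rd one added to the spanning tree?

Kruskal's algorithm — process edges by increasing weight (ties by edge label):
R2–R5 (1): add — endpoints in different components.
R8–R9 (3): add — endpoints in different components.
R6–R9 (4): add — endpoints in different components.
R2–R4 (5): add — endpoints in different components.
R5–R7 (11): add — endpoints in different components.
R1–R2 (12): add — endpoints in different components.
R2–R9 (12): add — endpoints in different components.
The 3rd edge added is R6–R9.

R6-R9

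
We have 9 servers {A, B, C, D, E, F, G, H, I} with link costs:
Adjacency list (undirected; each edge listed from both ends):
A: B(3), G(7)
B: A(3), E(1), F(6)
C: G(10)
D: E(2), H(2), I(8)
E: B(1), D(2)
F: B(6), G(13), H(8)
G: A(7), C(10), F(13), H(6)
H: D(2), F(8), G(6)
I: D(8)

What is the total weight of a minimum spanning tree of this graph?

38

Prim, starting at E.
Step 1: frontier [B-E 1, D-E 2] → take B-E (1); add B.
Step 2: frontier [A-B 3, B-F 6, D-E 2] → take D-E (2); add D.
Step 3: frontier [A-B 3, B-F 6, D-H 2, D-I 8] → take D-H (2); add H.
Step 4: frontier [A-B 3, B-F 6, D-I 8, G-H 6, F-H 8] → take A-B (3); add A.
Step 5: frontier [A-G 7, B-F 6, D-I 8, G-H 6, F-H 8] → take B-F (6); add F.
Step 6: frontier [A-G 7, D-I 8, F-G 13, G-H 6] → take G-H (6); add G.
Step 7: frontier [D-I 8, C-G 10] → take D-I (8); add I.
Step 8: frontier [C-G 10] → take C-G (10); add C.
MST edges: B-E, D-E, D-H, A-B, B-F, G-H, D-I, C-G; total weight 1+2+2+3+6+6+8+10 = 38.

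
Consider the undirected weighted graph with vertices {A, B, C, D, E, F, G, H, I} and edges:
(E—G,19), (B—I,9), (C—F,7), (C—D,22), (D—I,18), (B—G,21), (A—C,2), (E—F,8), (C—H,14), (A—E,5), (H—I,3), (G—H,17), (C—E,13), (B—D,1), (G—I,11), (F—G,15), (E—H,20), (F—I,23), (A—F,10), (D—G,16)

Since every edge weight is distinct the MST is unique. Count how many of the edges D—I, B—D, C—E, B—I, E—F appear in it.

2

Sort edges by weight, then run Kruskal:
B—D (1): add — endpoints in different components.
A—C (2): add — endpoints in different components.
H—I (3): add — endpoints in different components.
A—E (5): add — endpoints in different components.
C—F (7): add — endpoints in different components.
E—F (8): skip — E and F already connected.
B—I (9): add — endpoints in different components.
A—F (10): skip — A and F already connected.
G—I (11): add — endpoints in different components.
C—E (13): skip — C and E already connected.
C—H (14): add — endpoints in different components.
MST edge set: {B—D, A—C, H—I, A—E, C—F, B—I, G—I, C—H}.
Of the listed edges, {B—D, B—I} are in the MST → 2.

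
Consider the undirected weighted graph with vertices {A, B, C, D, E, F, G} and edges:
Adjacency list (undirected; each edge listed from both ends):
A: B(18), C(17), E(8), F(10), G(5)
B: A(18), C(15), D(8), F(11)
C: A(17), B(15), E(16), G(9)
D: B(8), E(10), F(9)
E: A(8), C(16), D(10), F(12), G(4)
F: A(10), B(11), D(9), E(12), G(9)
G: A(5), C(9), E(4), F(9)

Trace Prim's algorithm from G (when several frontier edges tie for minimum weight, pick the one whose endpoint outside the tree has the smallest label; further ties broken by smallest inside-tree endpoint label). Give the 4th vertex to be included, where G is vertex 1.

Grow the tree from G using Prim:
Step 1: cheapest edge leaving the tree is E G (4); add E.
Step 2: cheapest edge leaving the tree is A G (5); add A.
Step 3: cheapest edge leaving the tree is C G (9); add C.
Step 4: cheapest edge leaving the tree is F G (9); add F.
Step 5: cheapest edge leaving the tree is D F (9); add D.
Step 6: cheapest edge leaving the tree is B D (8); add B.
Vertex order: G, E, A, C, F, D, B. The 4th vertex is C.

C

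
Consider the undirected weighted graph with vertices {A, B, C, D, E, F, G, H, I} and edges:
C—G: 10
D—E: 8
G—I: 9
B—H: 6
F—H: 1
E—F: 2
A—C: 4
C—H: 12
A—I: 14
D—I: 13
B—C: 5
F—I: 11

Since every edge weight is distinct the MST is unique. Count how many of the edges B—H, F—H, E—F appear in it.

Kruskal's algorithm — process edges by increasing weight (ties by edge label):
F—H (1): add — endpoints in different components.
E—F (2): add — endpoints in different components.
A—C (4): add — endpoints in different components.
B—C (5): add — endpoints in different components.
B—H (6): add — endpoints in different components.
D—E (8): add — endpoints in different components.
G—I (9): add — endpoints in different components.
C—G (10): add — endpoints in different components.
MST edge set: {F—H, E—F, A—C, B—C, B—H, D—E, G—I, C—G}.
Of the listed edges, {B—H, F—H, E—F} are in the MST → 3.

3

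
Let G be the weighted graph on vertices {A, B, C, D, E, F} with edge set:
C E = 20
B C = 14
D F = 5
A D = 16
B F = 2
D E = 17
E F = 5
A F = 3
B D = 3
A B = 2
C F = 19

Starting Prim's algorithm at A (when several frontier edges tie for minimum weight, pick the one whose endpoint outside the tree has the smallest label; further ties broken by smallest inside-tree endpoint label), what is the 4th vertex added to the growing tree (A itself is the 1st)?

D

Prim's algorithm from A:
Step 1: frontier [A B 2, A F 3, A D 16] → take A B (2); add B.
Step 2: frontier [A F 3, A D 16, B F 2, B D 3, B C 14] → take B F (2); add F.
Step 3: frontier [A D 16, B D 3, B C 14, D F 5, E F 5, C F 19] → take B D (3); add D.
Step 4: frontier [B C 14, D E 17, E F 5, C F 19] → take E F (5); add E.
Step 5: frontier [B C 14, C E 20, C F 19] → take B C (14); add C.
Vertex order: A, B, F, D, E, C. The 4th vertex is D.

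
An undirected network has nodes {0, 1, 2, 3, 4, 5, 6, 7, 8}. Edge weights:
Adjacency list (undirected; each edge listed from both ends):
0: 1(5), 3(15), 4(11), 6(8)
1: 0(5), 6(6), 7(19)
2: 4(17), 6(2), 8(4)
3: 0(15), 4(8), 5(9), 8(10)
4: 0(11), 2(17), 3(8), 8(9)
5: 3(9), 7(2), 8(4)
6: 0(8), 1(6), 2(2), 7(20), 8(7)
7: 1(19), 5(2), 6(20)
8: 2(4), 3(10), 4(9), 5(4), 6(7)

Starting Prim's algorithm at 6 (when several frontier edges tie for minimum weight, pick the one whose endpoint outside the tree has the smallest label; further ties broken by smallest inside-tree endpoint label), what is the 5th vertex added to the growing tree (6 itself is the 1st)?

Grow the tree from 6 using Prim:
Step 1: cheapest edge leaving the tree is 2 6 (2); add 2.
Step 2: cheapest edge leaving the tree is 2 8 (4); add 8.
Step 3: cheapest edge leaving the tree is 5 8 (4); add 5.
Step 4: cheapest edge leaving the tree is 5 7 (2); add 7.
Step 5: cheapest edge leaving the tree is 1 6 (6); add 1.
Step 6: cheapest edge leaving the tree is 0 1 (5); add 0.
Step 7: cheapest edge leaving the tree is 3 5 (9); add 3.
Step 8: cheapest edge leaving the tree is 3 4 (8); add 4.
Vertex order: 6, 2, 8, 5, 7, 1, 0, 3, 4. The 5th vertex is 7.

7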